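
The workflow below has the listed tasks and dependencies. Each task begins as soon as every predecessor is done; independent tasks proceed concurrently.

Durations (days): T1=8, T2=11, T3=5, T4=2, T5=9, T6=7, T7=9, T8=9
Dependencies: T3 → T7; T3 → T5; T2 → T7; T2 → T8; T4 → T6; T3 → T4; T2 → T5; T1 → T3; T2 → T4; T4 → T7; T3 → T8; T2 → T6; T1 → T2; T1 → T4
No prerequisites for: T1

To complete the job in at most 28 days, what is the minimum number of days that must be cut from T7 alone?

Current finish: 30 days; target: 28.
T7 is on every critical path, so each day cut from T7 cuts the finish by one (this holds down to a finish of 28).
Need 30 − 28 = 2 days off T7 → T7 becomes 7 days, finish becomes 28.

2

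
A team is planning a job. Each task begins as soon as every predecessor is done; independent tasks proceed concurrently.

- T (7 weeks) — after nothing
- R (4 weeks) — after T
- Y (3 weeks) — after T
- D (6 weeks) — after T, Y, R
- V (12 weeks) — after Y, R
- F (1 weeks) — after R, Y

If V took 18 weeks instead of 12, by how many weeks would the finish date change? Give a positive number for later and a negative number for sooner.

6

Baseline: T→R→V = 7+4+12 = 23 → 23 weeks.
Since V is critical, the +6 change carries straight to that chain (now 29 weeks).
The critical path is still T→R→V; finish is now 29 weeks.
Change in finish: 29 − 23 = +6 weeks.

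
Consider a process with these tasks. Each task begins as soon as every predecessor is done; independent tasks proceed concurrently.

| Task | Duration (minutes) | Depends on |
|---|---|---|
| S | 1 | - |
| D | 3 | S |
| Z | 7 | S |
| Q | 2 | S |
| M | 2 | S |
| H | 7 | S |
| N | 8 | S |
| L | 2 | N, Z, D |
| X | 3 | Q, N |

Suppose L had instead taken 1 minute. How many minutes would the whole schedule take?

As given, the longest chain is S→N→X = 1+8+3 = 12, so the finish is 12 minutes.
L is off the critical path — its longest chain is 11 minutes, giving 1 of slack.
No other chain overtakes it, so the finish is 12 minutes.

12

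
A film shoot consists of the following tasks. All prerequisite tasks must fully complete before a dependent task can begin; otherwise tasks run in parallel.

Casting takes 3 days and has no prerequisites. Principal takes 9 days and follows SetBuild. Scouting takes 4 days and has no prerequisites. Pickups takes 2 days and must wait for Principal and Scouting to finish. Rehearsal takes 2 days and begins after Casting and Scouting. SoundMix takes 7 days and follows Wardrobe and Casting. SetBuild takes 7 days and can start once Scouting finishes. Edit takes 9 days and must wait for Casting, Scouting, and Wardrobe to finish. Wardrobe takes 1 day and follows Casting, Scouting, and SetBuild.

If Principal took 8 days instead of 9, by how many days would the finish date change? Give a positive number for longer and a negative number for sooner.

As given, the longest chain is Scouting→SetBuild→Principal→Pickups = 4+7+9+2 = 22, so the finish is 22 days.
Since Principal is critical, the -1 change carries straight to that chain (now 21 days).
The binding chain switches to Scouting→SetBuild→Wardrobe→Edit = 4+7+1+9 = 21; finish 21 days.
Change in finish: 21 − 22 = -1 days.

-1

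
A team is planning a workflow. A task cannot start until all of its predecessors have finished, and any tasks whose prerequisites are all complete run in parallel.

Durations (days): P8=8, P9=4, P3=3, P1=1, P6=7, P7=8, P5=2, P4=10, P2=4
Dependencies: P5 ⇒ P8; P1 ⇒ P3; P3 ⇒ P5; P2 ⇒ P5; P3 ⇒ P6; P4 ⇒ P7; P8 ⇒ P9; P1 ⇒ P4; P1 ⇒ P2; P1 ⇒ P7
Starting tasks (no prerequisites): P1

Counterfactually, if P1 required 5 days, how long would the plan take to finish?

23

Critical path before the change: P1→P2→P5→P8→P9 = 1+4+2+8+4 = 19 giving 19 days.
P1 lies on that path, so at 5 days the path becomes 23 days.
The critical path is still P1→P2→P5→P8→P9; finish is now 23 days.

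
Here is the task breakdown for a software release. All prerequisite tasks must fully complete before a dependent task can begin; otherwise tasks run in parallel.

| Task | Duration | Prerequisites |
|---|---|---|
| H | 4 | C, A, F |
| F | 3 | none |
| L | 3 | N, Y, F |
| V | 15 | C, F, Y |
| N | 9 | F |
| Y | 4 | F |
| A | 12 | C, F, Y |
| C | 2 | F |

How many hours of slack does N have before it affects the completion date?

8

The longest chain is F→Y→A→H = 3+4+12+4 = 23; overall finish 23 hours.
Longest path through N: 15 hours (earliest finish 12, latest finish 20).
So N can slip 20 − 12 = 8 hours.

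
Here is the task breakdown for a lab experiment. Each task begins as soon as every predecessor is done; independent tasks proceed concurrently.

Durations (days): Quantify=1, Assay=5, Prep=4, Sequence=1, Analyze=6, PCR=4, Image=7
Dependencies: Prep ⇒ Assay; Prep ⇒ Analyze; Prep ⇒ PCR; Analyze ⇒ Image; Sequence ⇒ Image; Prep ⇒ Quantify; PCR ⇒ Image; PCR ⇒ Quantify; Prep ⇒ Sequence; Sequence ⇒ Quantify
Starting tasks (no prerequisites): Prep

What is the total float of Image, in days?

Critical path: Prep→Analyze→Image = 4+6+7 = 17, so the finish is 17 days.
Image finishes as early as 17 and must finish by 17.
Slack of Image = 10 − 10 = 0 days.

0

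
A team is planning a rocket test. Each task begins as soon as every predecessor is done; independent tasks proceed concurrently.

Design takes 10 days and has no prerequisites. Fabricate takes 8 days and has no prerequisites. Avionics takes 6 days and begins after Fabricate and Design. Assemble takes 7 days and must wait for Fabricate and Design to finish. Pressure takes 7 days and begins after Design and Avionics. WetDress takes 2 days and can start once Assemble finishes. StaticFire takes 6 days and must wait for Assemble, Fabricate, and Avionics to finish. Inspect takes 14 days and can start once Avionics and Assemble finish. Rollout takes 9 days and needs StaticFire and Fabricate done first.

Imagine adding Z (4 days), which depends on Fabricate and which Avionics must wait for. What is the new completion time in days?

Originally the plan takes 32 days.
With Z inserted, Avionics now waits for max(Fabricate, Design, Z).
New critical path: Fabricate→Z→Avionics→StaticFire→Rollout = 8+4+6+6+9 = 33 ⇒ 33 days.

33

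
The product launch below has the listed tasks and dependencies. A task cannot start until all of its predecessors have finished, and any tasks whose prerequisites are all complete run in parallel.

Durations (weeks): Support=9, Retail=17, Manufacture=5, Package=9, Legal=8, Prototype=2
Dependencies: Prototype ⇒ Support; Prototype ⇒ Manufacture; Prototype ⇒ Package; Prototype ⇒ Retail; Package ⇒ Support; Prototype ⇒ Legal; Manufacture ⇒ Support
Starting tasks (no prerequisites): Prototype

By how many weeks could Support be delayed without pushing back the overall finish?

Prototype→Package→Support = 2+9+9 = 20 sets the makespan at 20 weeks.
The longest chain containing Support totals 20 weeks.
So Support can slip 20 − 20 = 0 weeks.

0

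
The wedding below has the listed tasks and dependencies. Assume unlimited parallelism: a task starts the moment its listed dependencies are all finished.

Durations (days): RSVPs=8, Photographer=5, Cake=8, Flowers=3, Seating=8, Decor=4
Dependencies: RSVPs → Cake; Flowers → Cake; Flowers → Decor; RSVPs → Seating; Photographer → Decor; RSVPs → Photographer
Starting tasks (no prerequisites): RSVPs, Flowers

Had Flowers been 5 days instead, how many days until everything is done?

The binding path is RSVPs→Photographer→Decor = 8+5+4 = 17; finish at 17 days.
The longest path through Flowers is only 11 days, so Flowers has float 6.
No other chain overtakes it, so the finish is 17 days.

17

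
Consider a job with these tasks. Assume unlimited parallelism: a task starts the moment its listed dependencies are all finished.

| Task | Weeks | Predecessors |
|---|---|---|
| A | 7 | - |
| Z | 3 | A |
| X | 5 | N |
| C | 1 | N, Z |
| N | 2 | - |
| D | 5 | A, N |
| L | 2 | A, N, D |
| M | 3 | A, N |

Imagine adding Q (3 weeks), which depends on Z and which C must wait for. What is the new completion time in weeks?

14

Originally the job takes 14 weeks.
With Q inserted, C now waits for max(N, Z, Q).
New critical path: A→D→L = 7+5+2 = 14 ⇒ 14 weeks.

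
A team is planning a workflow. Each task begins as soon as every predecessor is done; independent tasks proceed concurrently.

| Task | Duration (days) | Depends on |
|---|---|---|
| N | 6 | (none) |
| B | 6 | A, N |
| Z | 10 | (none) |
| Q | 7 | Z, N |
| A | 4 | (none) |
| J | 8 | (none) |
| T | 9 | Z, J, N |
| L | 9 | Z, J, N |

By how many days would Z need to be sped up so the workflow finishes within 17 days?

Current finish: 19 days; target: 17.
Z is on every critical path, so each day cut from Z cuts the finish by one (this holds down to a finish of 17).
Need 19 − 17 = 2 days off Z → Z becomes 8 days, finish becomes 17.

2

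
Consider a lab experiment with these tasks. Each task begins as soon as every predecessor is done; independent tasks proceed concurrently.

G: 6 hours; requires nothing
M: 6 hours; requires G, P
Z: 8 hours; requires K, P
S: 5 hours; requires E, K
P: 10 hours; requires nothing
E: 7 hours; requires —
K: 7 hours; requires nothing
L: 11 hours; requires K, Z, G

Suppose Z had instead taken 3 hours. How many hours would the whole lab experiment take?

24

As given, the longest chain is P→Z→L = 10+8+11 = 29, so the finish is 29 hours.
Z is on the critical path; changing it to 3 makes that path 24 hours.
The critical path is still P→Z→L; finish is now 24 hours.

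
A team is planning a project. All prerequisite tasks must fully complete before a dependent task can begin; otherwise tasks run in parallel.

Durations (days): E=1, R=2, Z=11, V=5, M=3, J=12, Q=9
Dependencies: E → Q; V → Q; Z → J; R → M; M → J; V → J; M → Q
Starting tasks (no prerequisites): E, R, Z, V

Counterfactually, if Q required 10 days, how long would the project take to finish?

Actual critical path: Z→J = 11+12 = 23 ⇒ 23 days.
The longest path through Q is only 14 days, so Q has float 9.
That remains the longest chain; total 23 days.

23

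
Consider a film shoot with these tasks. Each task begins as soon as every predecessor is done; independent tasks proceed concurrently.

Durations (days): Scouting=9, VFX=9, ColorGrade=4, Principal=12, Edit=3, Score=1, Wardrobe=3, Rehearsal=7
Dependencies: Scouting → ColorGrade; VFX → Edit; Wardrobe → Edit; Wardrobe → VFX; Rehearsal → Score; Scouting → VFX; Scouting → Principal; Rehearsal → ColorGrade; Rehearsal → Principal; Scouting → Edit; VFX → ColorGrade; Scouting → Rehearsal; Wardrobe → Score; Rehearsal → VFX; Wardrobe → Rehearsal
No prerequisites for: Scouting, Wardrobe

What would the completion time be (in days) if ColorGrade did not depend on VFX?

28

Before: longest chain Scouting→Rehearsal→VFX→ColorGrade = 9+7+9+4 = 29, finish 29.
Without VFX→ColorGrade, ColorGrade's earliest start moves from 25 to 16.
The longest chain is now Scouting→Rehearsal→Principal = 9+7+12 = 28, so the plan takes 28 days.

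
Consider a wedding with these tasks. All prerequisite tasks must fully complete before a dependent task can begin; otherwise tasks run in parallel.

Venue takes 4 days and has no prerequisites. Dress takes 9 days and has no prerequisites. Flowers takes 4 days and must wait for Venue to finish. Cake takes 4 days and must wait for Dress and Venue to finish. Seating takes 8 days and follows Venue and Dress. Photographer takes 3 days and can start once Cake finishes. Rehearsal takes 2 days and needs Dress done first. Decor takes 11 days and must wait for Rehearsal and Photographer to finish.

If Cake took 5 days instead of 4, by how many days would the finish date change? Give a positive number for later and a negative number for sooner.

As given, the longest chain is Dress→Cake→Photographer→Decor = 9+4+3+11 = 27, so the finish is 27 days.
Cake is on the critical path; changing it to 5 makes that path 28 days.
No other chain overtakes it, so the finish is 28 days.
Change in finish: 28 − 27 = +1 days.

1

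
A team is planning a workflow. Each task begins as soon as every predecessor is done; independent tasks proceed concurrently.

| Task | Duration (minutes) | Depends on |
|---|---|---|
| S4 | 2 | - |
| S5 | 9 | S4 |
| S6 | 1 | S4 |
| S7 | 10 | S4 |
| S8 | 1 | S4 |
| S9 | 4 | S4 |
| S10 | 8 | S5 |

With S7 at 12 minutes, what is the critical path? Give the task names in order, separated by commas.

S4, S5, S10

Baseline: S4→S5→S10 = 2+9+8 = 19 → 19 minutes.
The longest path through S7 is only 12 minutes, so S7 has float 7.
The critical path is still S4→S5→S10; finish is now 19 minutes.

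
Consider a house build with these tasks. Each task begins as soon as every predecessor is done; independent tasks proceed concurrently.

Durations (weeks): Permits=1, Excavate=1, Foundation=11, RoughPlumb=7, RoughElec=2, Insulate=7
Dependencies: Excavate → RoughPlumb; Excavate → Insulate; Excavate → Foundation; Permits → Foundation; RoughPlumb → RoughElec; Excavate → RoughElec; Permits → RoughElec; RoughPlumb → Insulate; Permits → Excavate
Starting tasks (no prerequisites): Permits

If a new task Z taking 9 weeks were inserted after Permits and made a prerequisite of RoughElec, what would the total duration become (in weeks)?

Originally the schedule takes 16 weeks.
With Z inserted, RoughElec now waits for max(Excavate, Permits, RoughPlumb, Z).
New critical path: Permits→Excavate→RoughPlumb→Insulate = 1+1+7+7 = 16 ⇒ 16 weeks.

16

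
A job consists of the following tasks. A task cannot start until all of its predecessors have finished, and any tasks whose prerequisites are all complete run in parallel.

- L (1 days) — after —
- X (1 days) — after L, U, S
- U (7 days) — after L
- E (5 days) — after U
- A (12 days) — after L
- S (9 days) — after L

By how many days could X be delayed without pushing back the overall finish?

2

The longest chain is L→U→E = 1+7+5 = 13; overall finish 13 days.
X finishes as early as 11 and must finish by 13.
Slack of X = 12 − 10 = 2 days.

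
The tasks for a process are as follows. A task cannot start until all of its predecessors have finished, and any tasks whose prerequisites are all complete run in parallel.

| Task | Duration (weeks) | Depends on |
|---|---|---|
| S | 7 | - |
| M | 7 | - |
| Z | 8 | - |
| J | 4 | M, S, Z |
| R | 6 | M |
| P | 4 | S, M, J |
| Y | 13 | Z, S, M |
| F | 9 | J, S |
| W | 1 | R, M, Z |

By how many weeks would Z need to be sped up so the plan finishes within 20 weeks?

Current finish: 21 weeks; target: 20.
Z is on every critical path, so each week cut from Z cuts the finish by one (this holds down to a finish of 20).
Need 21 − 20 = 1 week off Z → Z becomes 7 weeks, finish becomes 20.

1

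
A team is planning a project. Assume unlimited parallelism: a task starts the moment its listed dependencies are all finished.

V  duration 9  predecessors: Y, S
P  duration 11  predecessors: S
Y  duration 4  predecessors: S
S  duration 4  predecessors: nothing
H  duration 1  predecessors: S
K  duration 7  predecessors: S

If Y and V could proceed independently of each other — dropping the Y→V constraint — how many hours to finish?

15

With the dependency in place, S→Y→V = 4+4+9 = 17 sets the finish at 17 hours.
Without Y→V, V's earliest start moves from 8 to 4.
The longest chain is now S→P = 4+11 = 15, so the job takes 15 hours.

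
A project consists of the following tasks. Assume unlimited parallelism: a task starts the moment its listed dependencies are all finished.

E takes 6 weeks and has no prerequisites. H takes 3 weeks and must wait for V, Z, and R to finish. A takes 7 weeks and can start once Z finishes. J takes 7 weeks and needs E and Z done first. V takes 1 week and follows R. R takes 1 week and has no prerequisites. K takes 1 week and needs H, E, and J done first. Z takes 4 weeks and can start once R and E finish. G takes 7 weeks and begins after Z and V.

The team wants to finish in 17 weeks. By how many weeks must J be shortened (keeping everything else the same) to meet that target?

1

Current finish: 18 weeks; target: 17.
J is on every critical path, so each week cut from J cuts the finish by one (this holds down to a finish of 17).
Need 18 − 17 = 1 week off J → J becomes 6 weeks, finish becomes 17.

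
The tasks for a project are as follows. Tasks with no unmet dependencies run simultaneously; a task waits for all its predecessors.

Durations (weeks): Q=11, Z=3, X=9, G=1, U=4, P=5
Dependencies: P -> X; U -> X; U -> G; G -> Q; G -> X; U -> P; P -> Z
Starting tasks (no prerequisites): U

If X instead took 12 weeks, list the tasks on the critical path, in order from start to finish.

As given, the longest chain is U→P→X = 4+5+9 = 18, so the finish is 18 weeks.
X lies on that path, so at 12 weeks the path becomes 21 weeks.
The critical path is still U→P→X; finish is now 21 weeks.

U, P, X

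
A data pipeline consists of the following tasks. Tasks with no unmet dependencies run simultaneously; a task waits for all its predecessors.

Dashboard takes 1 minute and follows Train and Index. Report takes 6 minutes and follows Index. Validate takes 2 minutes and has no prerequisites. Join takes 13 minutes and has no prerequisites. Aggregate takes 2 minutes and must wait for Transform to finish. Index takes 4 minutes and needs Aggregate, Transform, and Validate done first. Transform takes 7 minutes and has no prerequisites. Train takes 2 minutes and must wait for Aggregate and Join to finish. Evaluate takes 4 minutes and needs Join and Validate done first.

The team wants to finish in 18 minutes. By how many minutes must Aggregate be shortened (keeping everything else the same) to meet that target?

Current finish: 19 minutes; target: 18.
Aggregate is on every critical path, so each minute cut from Aggregate cuts the finish by one (this holds down to a finish of 18).
Need 19 − 18 = 1 minute off Aggregate → Aggregate becomes 1 minute, finish becomes 18.

1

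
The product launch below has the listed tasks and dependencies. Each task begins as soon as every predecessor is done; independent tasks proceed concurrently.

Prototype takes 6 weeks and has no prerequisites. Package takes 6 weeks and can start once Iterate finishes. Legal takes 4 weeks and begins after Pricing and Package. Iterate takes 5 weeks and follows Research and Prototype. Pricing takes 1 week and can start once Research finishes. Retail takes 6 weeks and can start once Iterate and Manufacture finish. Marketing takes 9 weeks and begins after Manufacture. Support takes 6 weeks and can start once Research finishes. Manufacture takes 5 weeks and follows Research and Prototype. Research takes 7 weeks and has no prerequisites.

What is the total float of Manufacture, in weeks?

1

Critical path: Research→Iterate→Package→Legal = 7+5+6+4 = 22, so the finish is 22 weeks.
The longest chain containing Manufacture totals 21 weeks.
Slack of Manufacture = 8 − 7 = 1 week.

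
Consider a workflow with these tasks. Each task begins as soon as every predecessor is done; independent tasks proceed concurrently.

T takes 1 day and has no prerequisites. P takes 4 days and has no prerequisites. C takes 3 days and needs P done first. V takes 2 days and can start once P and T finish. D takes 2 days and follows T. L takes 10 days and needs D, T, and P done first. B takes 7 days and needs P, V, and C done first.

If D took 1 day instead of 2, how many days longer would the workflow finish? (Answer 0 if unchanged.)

Critical path before the change: P→C→B = 4+3+7 = 14 giving 14 days.
D is off the critical path — its longest chain is 13 days, giving 1 of slack.
That remains the longest chain; total 14 days.
Change in finish: 14 − 14 = +0 days.

0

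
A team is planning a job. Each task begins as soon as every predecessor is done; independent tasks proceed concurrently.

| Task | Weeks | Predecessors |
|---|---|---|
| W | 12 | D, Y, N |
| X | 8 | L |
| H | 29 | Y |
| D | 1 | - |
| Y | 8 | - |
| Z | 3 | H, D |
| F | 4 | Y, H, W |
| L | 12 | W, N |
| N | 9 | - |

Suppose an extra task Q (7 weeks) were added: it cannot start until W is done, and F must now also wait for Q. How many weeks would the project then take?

41

Originally the project takes 41 weeks.
With Q inserted, F now waits for max(Y, H, W, Q).
New critical path: Y→H→F = 8+29+4 = 41 ⇒ 41 weeks.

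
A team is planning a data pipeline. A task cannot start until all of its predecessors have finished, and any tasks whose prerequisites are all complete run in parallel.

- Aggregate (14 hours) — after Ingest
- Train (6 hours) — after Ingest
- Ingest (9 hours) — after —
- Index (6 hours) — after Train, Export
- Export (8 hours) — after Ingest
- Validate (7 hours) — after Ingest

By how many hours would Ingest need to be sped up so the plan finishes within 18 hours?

5

Current finish: 23 hours; target: 18.
Ingest is on every critical path, so each hour cut from Ingest cuts the finish by one (this holds down to a finish of 15).
Need 23 − 18 = 5 hours off Ingest → Ingest becomes 4 hours, finish becomes 18.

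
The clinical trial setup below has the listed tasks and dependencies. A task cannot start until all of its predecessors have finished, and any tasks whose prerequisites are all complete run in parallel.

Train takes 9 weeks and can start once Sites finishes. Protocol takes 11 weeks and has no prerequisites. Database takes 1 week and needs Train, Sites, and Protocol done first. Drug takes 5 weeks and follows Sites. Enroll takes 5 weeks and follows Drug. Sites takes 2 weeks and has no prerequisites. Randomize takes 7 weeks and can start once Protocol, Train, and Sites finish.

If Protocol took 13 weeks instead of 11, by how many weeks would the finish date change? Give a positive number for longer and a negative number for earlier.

The binding path is Protocol→Randomize = 11+7 = 18; finish at 18 weeks.
Protocol is on the critical path; changing it to 13 makes that path 20 weeks.
The critical path is still Protocol→Randomize; finish is now 20 weeks.
Change in finish: 20 − 18 = +2 weeks.

2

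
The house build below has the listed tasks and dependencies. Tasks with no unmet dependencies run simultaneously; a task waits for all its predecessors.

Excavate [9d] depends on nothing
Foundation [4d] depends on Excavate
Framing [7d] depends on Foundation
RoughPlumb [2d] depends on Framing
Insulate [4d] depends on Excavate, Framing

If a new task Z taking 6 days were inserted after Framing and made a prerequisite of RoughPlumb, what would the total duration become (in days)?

Originally the schedule takes 24 days.
With Z inserted, RoughPlumb now waits for max(Framing, Z).
New critical path: Excavate→Foundation→Framing→Z→RoughPlumb = 9+4+7+6+2 = 28 ⇒ 28 days.

28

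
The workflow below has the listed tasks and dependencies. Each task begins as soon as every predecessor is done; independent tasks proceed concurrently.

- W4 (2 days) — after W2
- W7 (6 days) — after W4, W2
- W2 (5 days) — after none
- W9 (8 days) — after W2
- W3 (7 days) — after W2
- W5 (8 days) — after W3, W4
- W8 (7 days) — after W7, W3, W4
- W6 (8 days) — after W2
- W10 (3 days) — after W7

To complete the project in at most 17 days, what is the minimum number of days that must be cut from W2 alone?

3

Current finish: 20 days; target: 17.
W2 is on every critical path, so each day cut from W2 cuts the finish by one (this holds down to a finish of 16).
Need 20 − 17 = 3 days off W2 → W2 becomes 2 days, finish becomes 17.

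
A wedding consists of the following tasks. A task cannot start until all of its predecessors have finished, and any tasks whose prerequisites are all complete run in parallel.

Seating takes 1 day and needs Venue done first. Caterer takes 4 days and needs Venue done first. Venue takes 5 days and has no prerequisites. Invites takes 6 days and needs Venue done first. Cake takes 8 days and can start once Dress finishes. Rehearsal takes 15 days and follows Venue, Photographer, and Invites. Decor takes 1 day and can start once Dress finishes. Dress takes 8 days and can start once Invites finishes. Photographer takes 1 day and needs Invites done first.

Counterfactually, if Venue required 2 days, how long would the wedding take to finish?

24

Actual critical path: Venue→Invites→Dress→Cake = 5+6+8+8 = 27 ⇒ 27 days.
Venue lies on that path, so at 2 days the path becomes 24 days.
The critical path is still Venue→Invites→Dress→Cake; finish is now 24 days.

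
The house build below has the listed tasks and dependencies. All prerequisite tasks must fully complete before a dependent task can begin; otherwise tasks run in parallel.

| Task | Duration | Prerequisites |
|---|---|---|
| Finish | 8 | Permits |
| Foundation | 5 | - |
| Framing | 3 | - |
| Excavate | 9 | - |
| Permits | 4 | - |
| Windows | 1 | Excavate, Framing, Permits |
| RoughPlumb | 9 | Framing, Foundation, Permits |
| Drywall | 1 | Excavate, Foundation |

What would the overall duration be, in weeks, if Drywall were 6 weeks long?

15

Baseline: Foundation→RoughPlumb = 5+9 = 14 → 14 weeks.
Drywall has 4 weeks of float (longest path through it is 10).
New critical path: Excavate→Drywall = 9+6 = 15 ⇒ 15 weeks.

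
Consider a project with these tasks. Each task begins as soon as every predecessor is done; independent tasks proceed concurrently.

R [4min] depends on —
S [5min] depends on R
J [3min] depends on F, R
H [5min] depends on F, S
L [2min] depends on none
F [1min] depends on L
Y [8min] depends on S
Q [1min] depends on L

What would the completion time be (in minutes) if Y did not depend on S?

Original critical path: R→S→Y = 4+5+8 = 17 ⇒ 17 minutes.
Without S→Y, Y's earliest start moves from 9 to 0.
New critical path: R→S→H = 4+5+5 = 14 ⇒ 14 minutes.

14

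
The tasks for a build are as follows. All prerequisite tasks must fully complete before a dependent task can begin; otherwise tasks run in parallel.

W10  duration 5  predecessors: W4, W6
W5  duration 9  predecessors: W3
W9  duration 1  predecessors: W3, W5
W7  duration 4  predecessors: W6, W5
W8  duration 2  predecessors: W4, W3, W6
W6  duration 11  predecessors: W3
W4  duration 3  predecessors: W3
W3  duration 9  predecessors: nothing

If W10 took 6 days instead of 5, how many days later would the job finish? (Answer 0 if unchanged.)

1

Critical path before the change: W3→W6→W10 = 9+11+5 = 25 giving 25 days.
W10 lies on that path, so at 6 days the path becomes 26 days.
That remains the longest chain; total 26 days.
Change in finish: 26 − 25 = +1 days.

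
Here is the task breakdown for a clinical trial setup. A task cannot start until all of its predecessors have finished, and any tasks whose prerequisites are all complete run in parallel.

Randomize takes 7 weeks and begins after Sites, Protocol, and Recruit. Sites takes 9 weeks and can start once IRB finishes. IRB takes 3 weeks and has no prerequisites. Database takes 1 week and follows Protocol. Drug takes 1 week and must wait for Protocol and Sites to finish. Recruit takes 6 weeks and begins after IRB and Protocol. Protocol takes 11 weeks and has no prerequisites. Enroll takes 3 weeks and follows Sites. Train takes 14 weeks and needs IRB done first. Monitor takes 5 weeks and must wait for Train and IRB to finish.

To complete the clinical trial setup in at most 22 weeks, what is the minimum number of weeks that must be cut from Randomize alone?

Current finish: 24 weeks; target: 22.
Randomize is on every critical path, so each week cut from Randomize cuts the finish by one (this holds down to a finish of 22).
Need 24 − 22 = 2 weeks off Randomize → Randomize becomes 5 weeks, finish becomes 22.

2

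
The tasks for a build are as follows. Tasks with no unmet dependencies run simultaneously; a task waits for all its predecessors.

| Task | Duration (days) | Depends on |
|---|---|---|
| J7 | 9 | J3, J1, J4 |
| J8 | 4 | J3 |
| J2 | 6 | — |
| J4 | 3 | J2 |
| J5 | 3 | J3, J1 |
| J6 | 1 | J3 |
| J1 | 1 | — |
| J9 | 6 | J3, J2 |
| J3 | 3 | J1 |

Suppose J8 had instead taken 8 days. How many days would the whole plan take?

18

Critical path before the change: J2→J4→J7 = 6+3+9 = 18 giving 18 days.
J8 has 10 days of float (longest path through it is 8).
That remains the longest chain; total 18 days.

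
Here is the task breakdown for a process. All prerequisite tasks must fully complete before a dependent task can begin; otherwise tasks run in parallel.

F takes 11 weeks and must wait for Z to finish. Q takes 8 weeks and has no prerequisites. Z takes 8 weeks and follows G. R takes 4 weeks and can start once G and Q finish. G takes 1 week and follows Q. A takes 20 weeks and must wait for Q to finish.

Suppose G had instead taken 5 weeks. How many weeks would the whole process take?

32

As given, the longest chain is Q→G→Z→F = 8+1+8+11 = 28, so the finish is 28 weeks.
G lies on that path, so at 5 weeks the path becomes 32 weeks.
No other chain overtakes it, so the finish is 32 weeks.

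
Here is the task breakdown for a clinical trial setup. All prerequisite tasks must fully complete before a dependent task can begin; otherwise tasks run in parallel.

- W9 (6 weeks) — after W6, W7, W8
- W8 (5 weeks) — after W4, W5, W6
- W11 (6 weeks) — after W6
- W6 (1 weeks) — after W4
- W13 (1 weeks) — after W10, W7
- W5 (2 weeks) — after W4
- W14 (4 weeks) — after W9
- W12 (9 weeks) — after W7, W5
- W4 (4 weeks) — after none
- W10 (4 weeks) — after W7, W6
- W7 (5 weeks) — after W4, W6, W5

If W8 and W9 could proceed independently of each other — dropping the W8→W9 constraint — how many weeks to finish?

With the dependency in place, W4→W5→W7→W9→W14 = 4+2+5+6+4 = 21 sets the finish at 21 weeks.
Dropping W8→W9 doesn't change W9's earliest start (11); another predecessor still binds.
After: W4→W5→W7→W9→W14 = 4+2+5+6+4 = 21 → 21 weeks.

21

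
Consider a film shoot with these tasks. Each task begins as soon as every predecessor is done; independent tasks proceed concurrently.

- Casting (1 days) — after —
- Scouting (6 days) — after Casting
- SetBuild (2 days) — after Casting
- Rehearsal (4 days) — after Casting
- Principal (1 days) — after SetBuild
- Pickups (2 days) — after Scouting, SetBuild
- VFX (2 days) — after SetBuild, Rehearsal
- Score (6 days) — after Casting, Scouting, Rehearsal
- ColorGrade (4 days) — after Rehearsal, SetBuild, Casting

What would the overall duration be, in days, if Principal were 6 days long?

13

Actual critical path: Casting→Scouting→Score = 1+6+6 = 13 ⇒ 13 days.
The longest path through Principal is only 4 days, so Principal has float 9.
That remains the longest chain; total 13 days.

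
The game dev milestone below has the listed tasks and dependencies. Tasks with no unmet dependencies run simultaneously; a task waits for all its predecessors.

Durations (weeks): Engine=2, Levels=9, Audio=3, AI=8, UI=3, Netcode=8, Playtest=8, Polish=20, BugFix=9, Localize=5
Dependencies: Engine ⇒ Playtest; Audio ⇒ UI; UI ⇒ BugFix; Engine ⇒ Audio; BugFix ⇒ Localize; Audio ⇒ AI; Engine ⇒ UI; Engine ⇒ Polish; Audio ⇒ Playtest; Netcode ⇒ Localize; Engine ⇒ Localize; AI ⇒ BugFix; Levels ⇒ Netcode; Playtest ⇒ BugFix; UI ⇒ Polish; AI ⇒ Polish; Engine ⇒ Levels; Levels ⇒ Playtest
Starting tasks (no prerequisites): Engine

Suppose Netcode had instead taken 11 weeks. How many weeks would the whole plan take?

33

Baseline: Engine→Levels→Playtest→BugFix→Localize = 2+9+8+9+5 = 33 → 33 weeks.
Netcode has 9 weeks of float (longest path through it is 24).
No other chain overtakes it, so the finish is 33 weeks.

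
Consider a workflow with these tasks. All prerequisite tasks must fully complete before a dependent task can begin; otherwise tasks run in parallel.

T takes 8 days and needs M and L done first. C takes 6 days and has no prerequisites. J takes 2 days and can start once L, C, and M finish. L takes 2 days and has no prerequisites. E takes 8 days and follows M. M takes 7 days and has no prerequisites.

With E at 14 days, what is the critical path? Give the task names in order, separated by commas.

M, E

Critical path before the change: M→E = 7+8 = 15 giving 15 days.
E lies on that path, so at 14 days the path becomes 21 days.
The critical path is still M→E; finish is now 21 days.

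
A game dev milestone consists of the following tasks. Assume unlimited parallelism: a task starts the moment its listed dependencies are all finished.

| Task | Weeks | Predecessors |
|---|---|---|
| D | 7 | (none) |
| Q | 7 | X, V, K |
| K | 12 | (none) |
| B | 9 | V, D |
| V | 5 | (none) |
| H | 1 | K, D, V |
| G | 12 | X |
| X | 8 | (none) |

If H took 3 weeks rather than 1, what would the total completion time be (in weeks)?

20

Baseline: X→G = 8+12 = 20 → 20 weeks.
The longest path through H is only 13 weeks, so H has float 7.
No other chain overtakes it, so the finish is 20 weeks.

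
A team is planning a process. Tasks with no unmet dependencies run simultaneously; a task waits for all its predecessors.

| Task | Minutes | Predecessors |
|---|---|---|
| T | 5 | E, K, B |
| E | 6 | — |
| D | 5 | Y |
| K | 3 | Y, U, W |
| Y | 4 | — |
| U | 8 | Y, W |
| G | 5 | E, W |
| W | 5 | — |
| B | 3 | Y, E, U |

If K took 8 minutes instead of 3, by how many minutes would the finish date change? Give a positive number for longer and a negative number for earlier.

Critical path before the change: W→U→K→T = 5+8+3+5 = 21 giving 21 minutes.
Since K is critical, the +5 change carries straight to that chain (now 26 minutes).
That remains the longest chain; total 26 minutes.
Change in finish: 26 − 21 = +5 minutes.

5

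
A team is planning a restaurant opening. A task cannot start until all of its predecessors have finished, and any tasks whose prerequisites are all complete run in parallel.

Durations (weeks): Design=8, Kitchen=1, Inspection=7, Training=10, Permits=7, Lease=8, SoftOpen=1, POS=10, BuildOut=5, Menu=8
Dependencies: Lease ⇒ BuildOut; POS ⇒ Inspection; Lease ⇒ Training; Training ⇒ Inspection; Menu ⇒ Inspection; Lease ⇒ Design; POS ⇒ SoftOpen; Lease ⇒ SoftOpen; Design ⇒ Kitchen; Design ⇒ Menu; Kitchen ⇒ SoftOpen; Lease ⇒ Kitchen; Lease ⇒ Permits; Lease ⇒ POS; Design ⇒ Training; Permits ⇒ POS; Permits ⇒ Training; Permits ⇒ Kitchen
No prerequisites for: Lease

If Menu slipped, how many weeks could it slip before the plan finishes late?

Lease→Design→Training→Inspection = 8+8+10+7 = 33 sets the makespan at 33 weeks.
Longest path through Menu: 31 weeks (earliest finish 24, latest finish 26).
Slack of Menu = 18 − 16 = 2 weeks.

2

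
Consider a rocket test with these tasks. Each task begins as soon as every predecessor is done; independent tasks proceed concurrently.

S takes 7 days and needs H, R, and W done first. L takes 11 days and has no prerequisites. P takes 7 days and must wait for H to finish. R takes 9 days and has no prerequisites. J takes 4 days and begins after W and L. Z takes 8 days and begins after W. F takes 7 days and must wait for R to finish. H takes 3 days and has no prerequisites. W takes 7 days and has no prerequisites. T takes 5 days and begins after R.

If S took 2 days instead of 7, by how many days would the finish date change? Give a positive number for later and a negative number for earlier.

0

The binding path is R→S = 9+7 = 16; finish at 16 days.
S lies on that path, so at 2 days the path becomes 11 days.
The binding chain switches to R→F = 9+7 = 16; finish 16 days.
Change in finish: 16 − 16 = +0 days.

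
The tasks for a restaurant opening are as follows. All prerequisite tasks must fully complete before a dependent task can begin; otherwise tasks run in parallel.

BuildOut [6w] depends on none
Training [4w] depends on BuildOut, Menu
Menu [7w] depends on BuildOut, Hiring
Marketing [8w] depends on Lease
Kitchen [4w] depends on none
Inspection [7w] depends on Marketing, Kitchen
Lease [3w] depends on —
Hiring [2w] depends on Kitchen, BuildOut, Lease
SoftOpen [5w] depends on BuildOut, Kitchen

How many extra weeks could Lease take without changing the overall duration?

1

Critical path: BuildOut→Hiring→Menu→Training = 6+2+7+4 = 19, so the finish is 19 weeks.
Longest path through Lease: 18 weeks (earliest finish 3, latest finish 4).
Float = 19 − 18 = 1.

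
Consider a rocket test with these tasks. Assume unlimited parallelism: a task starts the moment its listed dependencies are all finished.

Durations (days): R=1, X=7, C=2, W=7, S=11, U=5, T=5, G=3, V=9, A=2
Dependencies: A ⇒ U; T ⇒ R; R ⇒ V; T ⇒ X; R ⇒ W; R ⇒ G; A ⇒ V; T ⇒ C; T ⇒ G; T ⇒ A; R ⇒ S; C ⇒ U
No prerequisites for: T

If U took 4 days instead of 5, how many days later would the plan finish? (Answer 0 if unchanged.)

0

As given, the longest chain is T→R→S = 5+1+11 = 17, so the finish is 17 days.
The longest path through U is only 12 days, so U has float 5.
No other chain overtakes it, so the finish is 17 days.
Change in finish: 17 − 17 = +0 days.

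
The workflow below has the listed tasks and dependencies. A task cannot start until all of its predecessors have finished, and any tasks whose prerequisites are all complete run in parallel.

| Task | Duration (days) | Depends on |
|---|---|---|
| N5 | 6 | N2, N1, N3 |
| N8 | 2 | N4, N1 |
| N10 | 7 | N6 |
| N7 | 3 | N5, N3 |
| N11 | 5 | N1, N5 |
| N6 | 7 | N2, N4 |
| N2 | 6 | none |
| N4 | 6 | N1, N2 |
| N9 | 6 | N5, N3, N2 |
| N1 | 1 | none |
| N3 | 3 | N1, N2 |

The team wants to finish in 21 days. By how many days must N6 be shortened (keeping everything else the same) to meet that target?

Current finish: 26 days; target: 21.
N6 is on every critical path, so each day cut from N6 cuts the finish by one (this holds down to a finish of 21).
Need 26 − 21 = 5 days off N6 → N6 becomes 2 days, finish becomes 21.

5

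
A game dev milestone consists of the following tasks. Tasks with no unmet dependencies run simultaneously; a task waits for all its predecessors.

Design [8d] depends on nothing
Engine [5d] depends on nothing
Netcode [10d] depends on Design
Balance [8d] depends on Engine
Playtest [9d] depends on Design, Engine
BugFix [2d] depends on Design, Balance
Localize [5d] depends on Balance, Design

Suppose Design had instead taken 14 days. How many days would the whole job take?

24

Actual critical path: Design→Netcode = 8+10 = 18 ⇒ 18 days.
Design lies on that path, so at 14 days the path becomes 24 days.
The critical path is still Design→Netcode; finish is now 24 days.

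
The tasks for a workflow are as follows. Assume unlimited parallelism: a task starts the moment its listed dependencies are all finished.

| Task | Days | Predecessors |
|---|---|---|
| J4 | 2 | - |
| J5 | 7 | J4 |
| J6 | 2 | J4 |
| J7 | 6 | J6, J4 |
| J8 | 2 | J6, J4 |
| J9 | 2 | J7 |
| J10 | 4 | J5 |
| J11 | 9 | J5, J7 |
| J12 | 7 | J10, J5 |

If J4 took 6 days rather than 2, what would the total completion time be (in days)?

24

The binding path is J4→J5→J10→J12 = 2+7+4+7 = 20; finish at 20 days.
J4 lies on that path, so at 6 days the path becomes 24 days.
That remains the longest chain; total 24 days.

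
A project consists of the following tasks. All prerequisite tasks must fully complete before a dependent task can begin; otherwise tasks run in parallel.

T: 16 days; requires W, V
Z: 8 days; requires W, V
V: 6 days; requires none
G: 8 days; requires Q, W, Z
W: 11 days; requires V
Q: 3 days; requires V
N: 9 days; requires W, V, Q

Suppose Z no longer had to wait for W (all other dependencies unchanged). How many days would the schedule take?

Before: longest chain V→W→Z→G = 6+11+8+8 = 33, finish 33.
Without W→Z, Z's earliest start moves from 17 to 6.
The longest chain is now V→W→T = 6+11+16 = 33, so the schedule takes 33 days.

33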